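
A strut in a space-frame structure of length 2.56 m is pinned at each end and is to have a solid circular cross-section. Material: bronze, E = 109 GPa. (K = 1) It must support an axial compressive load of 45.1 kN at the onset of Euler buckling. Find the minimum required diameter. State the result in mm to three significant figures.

d ≈ 48.6 mm

L_e = K·L = 1 × 2.56 = 2.560 m
Required I = P_cr·L_e²/(π²E) = 4.510×10^4 × 2.560² / (π² × 1.09×10^11) = 2.747×10^-7 m⁴
I_req = 2.747×10^5 mm⁴
Solid circle: I = πd⁴/64  ⇒  d = (64I/π)^(1/4) = (64×2.747×10^5/π)^(1/4) = 48.6 mm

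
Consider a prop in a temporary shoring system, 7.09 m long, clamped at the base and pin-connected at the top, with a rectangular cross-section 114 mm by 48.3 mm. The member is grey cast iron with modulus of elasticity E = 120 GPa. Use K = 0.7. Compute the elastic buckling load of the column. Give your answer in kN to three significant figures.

Buckling occurs about the weak axis: I_min = h·b³/12 with b = 48.3 mm (the shorter side).
I_min = 114×48.3³/12 = 1.070×10^6 mm⁴
I = 1.070×10^6 mm⁴ = 1.070×10^-6 m⁴
Effective length L_e = K·L = 0.7 × 7.09 = 4.963 m
P_cr = π²EI / L_e² = π² × 120×10⁹ × 1.070×10^-6 / 4.963² = 5.147×10^4 N

P_cr ≈ 51.5 kN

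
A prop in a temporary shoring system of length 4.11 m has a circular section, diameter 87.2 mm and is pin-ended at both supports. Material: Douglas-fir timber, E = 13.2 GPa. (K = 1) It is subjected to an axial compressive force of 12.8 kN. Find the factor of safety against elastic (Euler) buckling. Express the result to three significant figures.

n ≈ 1.71

I = πd⁴/64 = π×87.2⁴/64 = 2.838×10^6 mm⁴
I = 2.838×10^6 mm⁴ = 2.838×10^-6 m⁴
Effective length L_e = K·L = 1 × 4.11 = 4.110 m
P_cr = π²EI / L_e² = π² × 13.2×10⁹ × 2.838×10^-6 / 4.110² = 2.189×10^4 N
Factor of safety n = P_cr / P = 21.889 / 12.8 = 1.71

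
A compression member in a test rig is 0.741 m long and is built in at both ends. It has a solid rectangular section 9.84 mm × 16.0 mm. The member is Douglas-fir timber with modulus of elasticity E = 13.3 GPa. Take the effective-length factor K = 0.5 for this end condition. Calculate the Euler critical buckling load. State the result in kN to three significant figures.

P_cr ≈ 1.21 kN

Buckling occurs about the weak axis: I_min = h·b³/12 with b = 9.84 mm (the shorter side).
I_min = 16.0×9.84³/12 = 1.270×10^3 mm⁴
I = 1.270×10^3 mm⁴ = 1.270×10^-9 m⁴
Effective length L_e = K·L = 0.5 × 0.741 = 0.3705 m
P_cr = π²EI / L_e² = π² × 13.3×10⁹ × 1.270×10^-9 / 0.3705² = 1.215×10^3 N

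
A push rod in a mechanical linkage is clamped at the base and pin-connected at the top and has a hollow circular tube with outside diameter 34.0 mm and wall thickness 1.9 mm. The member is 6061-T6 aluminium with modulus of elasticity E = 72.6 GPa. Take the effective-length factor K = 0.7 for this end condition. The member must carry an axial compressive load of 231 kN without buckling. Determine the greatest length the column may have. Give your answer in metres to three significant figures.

L_max ≈ 0.396 m

Inner diameter d_i = 34.0 − 2×1.9 = 30.20 mm
I = π(d_o⁴ − d_i⁴)/64 = π(34.0⁴ − 30.20⁴)/64 = 2.477×10^4 mm⁴
I = 2.477×10^-8 m⁴
At the buckling limit P_cr = P = 2.310×10^5 N
From P_cr = π²EI/(K·L)²:  L = (1/K)·√(π²EI/P_cr) = (1/0.7)·√(π²×7.26×10^10×2.477×10^-8/2.310×10^5)
L = 0.396 m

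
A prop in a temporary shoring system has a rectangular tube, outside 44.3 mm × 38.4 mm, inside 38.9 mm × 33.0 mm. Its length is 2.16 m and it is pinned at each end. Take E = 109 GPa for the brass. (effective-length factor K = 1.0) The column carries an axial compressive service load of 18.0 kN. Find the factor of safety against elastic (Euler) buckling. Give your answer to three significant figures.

n ≈ 1.19

Weak-axis I_min = (h_o·b_o³ − h_i·b_i³)/12 with b_o = 38.4, b_i = 33.00 mm (shorter outer/inner sides).
I_min = (44.3×38.4³ − 38.90×33.00³)/12 = 9.254×10^4 mm⁴
I = 9.254×10^4 mm⁴ = 9.254×10^-8 m⁴
Effective length L_e = K·L = 1 × 2.16 = 2.160 m
P_cr = π²EI / L_e² = π² × 109×10⁹ × 9.254×10^-8 / 2.160² = 2.134×10^4 N
Factor of safety n = P_cr / P = 21.337 / 18.0 = 1.19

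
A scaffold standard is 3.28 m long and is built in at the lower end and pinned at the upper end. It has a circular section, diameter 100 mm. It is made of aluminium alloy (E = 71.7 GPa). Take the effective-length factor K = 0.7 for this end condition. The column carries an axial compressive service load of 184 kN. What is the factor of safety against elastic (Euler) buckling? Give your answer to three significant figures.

I = πd⁴/64 = π×100⁴/64 = 4.909×10^6 mm⁴
I = 4.909×10^6 mm⁴ = 4.909×10^-6 m⁴
Effective length L_e = K·L = 0.7 × 3.28 = 2.296 m
P_cr = π²EI / L_e² = π² × 71.7×10⁹ × 4.909×10^-6 / 2.296² = 6.589×10^5 N
Factor of safety n = P_cr / P = 658.94 / 184 = 3.58

n ≈ 3.58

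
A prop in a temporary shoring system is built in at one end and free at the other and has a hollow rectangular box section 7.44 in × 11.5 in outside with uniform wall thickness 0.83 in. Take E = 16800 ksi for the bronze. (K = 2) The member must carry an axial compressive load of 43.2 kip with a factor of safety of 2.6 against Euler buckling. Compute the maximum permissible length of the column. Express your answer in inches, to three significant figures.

L_max ≈ 295 in

Inner dimensions: h_i = 11.5 − 2×0.83 = 9.840 in, b_i = 7.44 − 2×0.83 = 5.780 in
Weak-axis I_min = (h_o·b_o³ − h_i·b_i³)/12 with b_o = 7.44, b_i = 5.780 in (shorter outer/inner sides).
I_min = (11.5×7.44³ − 9.840×5.780³)/12 = 236.3 in⁴
Required critical load P_cr = n·P = 2.6 × 43.2 = 112.3 kip = 1.123×10^5 lb
From P_cr = π²EI/(K·L)²:  L = (1/K)·√(π²EI/P_cr) = (1/2)·√(π²×1.68×10^7×236.3/1.123×10^5)
L = 295 in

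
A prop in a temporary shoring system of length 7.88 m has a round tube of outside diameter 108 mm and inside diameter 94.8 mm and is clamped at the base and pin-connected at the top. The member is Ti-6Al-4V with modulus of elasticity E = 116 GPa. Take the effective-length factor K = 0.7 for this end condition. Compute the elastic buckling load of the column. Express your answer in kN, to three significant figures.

d_o = 108 mm, d_i = 94.8 mm
I = π(d_o⁴ − d_i⁴)/64 = π(108⁴ − 94.80⁴)/64 = 2.714×10^6 mm⁴
I = 2.714×10^6 mm⁴ = 2.714×10^-6 m⁴
Effective length L_e = K·L = 0.7 × 7.88 = 5.516 m
P_cr = π²EI / L_e² = π² × 116×10⁹ × 2.714×10^-6 / 5.516² = 1.021×10^5 N

P_cr ≈ 102 kN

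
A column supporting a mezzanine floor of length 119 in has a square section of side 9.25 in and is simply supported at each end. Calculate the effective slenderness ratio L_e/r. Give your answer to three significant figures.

λ ≈ 44.6

For a square r = a/√12 = 9.25/√12 = 2.670 in
L_e = K·L = 1 × 119 = 119.0 in
λ = L_e / r_min = 119.00 / 2.670 = 44.6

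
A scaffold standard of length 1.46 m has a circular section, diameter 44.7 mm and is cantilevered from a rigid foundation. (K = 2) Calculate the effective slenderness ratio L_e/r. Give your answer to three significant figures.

For a solid circle r = d/4 = 44.7/4 = 11.18 mm
L_e = K·L = 2 × 1.46 m = 2.920 m = 2920.0 mm
λ = L_e / r_min = 2920.0 / 11.18 = 261

λ ≈ 261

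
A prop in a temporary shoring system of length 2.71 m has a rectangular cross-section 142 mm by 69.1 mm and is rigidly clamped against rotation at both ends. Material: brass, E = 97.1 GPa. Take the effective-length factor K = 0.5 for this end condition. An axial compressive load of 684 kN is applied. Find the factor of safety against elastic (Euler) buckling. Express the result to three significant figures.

Buckling occurs about the weak axis: I_min = h·b³/12 with b = 69.1 mm (the shorter side).
I_min = 142×69.1³/12 = 3.904×10^6 mm⁴
I = 3.904×10^6 mm⁴ = 3.904×10^-6 m⁴
Effective length L_e = K·L = 0.5 × 2.71 = 1.355 m
P_cr = π²EI / L_e² = π² × 97.1×10⁹ × 3.904×10^-6 / 1.355² = 2.038×10^6 N
Factor of safety n = P_cr / P = 2037.9 / 684 = 2.98

n ≈ 2.98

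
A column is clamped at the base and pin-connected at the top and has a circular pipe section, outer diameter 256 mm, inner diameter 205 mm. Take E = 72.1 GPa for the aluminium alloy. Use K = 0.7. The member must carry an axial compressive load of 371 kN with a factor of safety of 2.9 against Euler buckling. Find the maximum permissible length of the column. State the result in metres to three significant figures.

d_o = 256 mm, d_i = 205 mm
I = π(d_o⁴ − d_i⁴)/64 = π(256⁴ − 205.0⁴)/64 = 1.241×10^8 mm⁴
I = 1.241×10^-4 m⁴
Required critical load P_cr = n·P = 2.9 × 371 = 1076 kN = 1.076×10^6 N
From P_cr = π²EI/(K·L)²:  L = (1/K)·√(π²EI/P_cr) = (1/0.7)·√(π²×7.21×10^10×1.241×10^-4/1.076×10^6)
L = 12.9 m

L_max ≈ 12.9 m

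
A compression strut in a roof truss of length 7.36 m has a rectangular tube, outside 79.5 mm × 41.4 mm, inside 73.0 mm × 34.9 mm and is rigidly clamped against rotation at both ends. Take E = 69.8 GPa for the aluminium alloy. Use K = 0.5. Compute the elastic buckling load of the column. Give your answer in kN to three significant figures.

Weak-axis I_min = (h_o·b_o³ − h_i·b_i³)/12 with b_o = 41.4, b_i = 34.90 mm (shorter outer/inner sides).
I_min = (79.5×41.4³ − 73.00×34.90³)/12 = 2.115×10^5 mm⁴
I = 2.115×10^5 mm⁴ = 2.115×10^-7 m⁴
Effective length L_e = K·L = 0.5 × 7.36 = 3.680 m
P_cr = π²EI / L_e² = π² × 69.8×10⁹ × 2.115×10^-7 / 3.680² = 1.076×10^4 N

P_cr ≈ 10.8 kN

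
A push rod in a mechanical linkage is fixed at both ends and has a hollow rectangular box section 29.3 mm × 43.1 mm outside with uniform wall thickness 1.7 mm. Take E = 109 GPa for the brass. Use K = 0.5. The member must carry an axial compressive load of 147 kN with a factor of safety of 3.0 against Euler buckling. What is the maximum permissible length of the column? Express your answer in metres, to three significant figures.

L_max ≈ 0.566 m

Inner dimensions: h_i = 43.1 − 2×1.7 = 39.70 mm, b_i = 29.3 − 2×1.7 = 25.90 mm
Weak-axis I_min = (h_o·b_o³ − h_i·b_i³)/12 with b_o = 29.3, b_i = 25.90 mm (shorter outer/inner sides).
I_min = (43.1×29.3³ − 39.70×25.90³)/12 = 3.286×10^4 mm⁴
I = 3.286×10^-8 m⁴
Required critical load P_cr = n·P = 3.0 × 147 = 441.0 kN = 4.410×10^5 N
From P_cr = π²EI/(K·L)²:  L = (1/K)·√(π²EI/P_cr) = (1/0.5)·√(π²×1.09×10^11×3.286×10^-8/4.410×10^5)
L = 0.566 m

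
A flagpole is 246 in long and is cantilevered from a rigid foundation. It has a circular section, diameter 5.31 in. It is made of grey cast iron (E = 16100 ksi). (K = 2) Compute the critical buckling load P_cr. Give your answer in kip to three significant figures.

I = πd⁴/64 = π×5.31⁴/64 = 39.03 in⁴
Effective length L_e = K·L = 2 × 246 = 492.0 in
P_cr = π²EI / L_e² = π² × 16100×10³ × 39.03 / 492.0² = 2.562×10^4 lb

P_cr ≈ 25.6 kip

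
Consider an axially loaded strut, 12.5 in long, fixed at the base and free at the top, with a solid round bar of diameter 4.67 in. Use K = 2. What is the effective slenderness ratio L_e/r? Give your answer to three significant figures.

λ ≈ 21.4

For a solid circle r = d/4 = 4.67/4 = 1.168 in
L_e = K·L = 2 × 12.5 = 25.00 in
λ = L_e / r_min = 25.000 / 1.168 = 21.4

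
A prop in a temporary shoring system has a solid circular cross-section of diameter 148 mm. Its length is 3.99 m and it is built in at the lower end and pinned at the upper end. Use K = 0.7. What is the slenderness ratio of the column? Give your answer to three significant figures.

λ ≈ 75.5

I = πd⁴/64 = π×148⁴/64 = 2.355×10^7 mm⁴
A = 1.720×10^4 mm²;  r_min = √(I/A) = √(2.355×10^7/1.720×10^4) = 37.00 mm
L_e = K·L = 0.7 × 3.99 m = 2.793 m = 2793.0 mm
λ = L_e / r_min = 2793.0 / 37.00 = 75.5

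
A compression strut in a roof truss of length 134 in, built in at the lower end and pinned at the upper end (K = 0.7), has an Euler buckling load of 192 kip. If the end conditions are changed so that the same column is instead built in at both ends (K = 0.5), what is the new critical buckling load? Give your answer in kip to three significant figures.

P_cr ∝ 1/K², so P_cr,new = P_cr,old × (K_old/K_new)² = 192 × (0.7/0.5)²
= 192 × 1.960 = 376 kip

P_cr ≈ 376 kip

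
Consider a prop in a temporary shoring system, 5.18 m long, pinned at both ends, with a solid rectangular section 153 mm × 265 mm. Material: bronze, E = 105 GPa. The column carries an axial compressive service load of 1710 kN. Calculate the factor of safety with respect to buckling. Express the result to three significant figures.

n ≈ 1.79

Buckling occurs about the weak axis: I_min = h·b³/12 with b = 153 mm (the shorter side).
I_min = 265×153³/12 = 7.909×10^7 mm⁴
I = 7.909×10^7 mm⁴ = 7.909×10^-5 m⁴
Effective length L_e = K·L = 1 × 5.18 = 5.180 m
P_cr = π²EI / L_e² = π² × 105×10⁹ × 7.909×10^-5 / 5.180² = 3.055×10^6 N
Factor of safety n = P_cr / P = 3054.7 / 1710 = 1.79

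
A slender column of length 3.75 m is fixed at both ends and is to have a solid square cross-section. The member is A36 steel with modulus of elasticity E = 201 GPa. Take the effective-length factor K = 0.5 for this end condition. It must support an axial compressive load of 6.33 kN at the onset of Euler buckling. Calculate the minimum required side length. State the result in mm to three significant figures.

a ≈ 19.2 mm

L_e = K·L = 0.5 × 3.75 = 1.875 m
Required I = P_cr·L_e²/(π²E) = 6.330×10^3 × 1.875² / (π² × 2.01×10^11) = 1.122×10^-8 m⁴
I_req = 1.122×10^4 mm⁴
Solid square: I = a⁴/12  ⇒  a = (12I)^(1/4) = (12×1.122×10^4)^(1/4) = 19.2 mm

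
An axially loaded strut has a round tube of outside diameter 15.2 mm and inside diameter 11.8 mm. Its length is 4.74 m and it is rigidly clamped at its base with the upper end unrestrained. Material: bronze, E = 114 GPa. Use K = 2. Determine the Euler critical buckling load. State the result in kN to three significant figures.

d_o = 15.2 mm, d_i = 11.8 mm
I = π(d_o⁴ − d_i⁴)/64 = π(15.2⁴ − 11.80⁴)/64 = 1.669×10^3 mm⁴
I = 1.669×10^3 mm⁴ = 1.669×10^-9 m⁴
Effective length L_e = K·L = 2 × 4.74 = 9.480 m
P_cr = π²EI / L_e² = π² × 114×10⁹ × 1.669×10^-9 / 9.480² = 20.89 N

P_cr ≈ 0.0209 kN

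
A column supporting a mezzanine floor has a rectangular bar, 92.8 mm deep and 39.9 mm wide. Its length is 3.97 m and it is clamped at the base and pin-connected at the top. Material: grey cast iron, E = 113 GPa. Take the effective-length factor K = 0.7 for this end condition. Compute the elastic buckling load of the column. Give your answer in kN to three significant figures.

P_cr ≈ 70.9 kN

Buckling occurs about the weak axis: I_min = h·b³/12 with b = 39.9 mm (the shorter side).
I_min = 92.8×39.9³/12 = 4.912×10^5 mm⁴
I = 4.912×10^5 mm⁴ = 4.912×10^-7 m⁴
Effective length L_e = K·L = 0.7 × 3.97 = 2.779 m
P_cr = π²EI / L_e² = π² × 113×10⁹ × 4.912×10^-7 / 2.779² = 7.094×10^4 N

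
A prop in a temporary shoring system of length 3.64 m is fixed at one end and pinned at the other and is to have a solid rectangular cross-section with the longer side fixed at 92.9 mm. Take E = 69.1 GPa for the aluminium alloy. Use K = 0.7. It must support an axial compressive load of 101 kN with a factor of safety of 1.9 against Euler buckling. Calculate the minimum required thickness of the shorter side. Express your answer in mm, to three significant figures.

Required P_cr = n·P = 1.9 × 101 = 191.9 kN
L_e = K·L = 0.7 × 3.64 = 2.548 m
Required I = P_cr·L_e²/(π²E) = 1.919×10^5 × 2.548² / (π² × 6.91×10^10) = 1.827×10^-6 m⁴
I_req = 1.827×10^6 mm⁴
Rectangle, weak axis: I_min = h·b³/12 with h = 92.9 mm fixed  ⇒  b = (12I/h)^(1/3) = 61.8 mm

b ≈ 61.8 mm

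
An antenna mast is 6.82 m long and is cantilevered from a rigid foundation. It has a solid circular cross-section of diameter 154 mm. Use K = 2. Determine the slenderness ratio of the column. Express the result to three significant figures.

λ ≈ 354

I = πd⁴/64 = π×154⁴/64 = 2.761×10^7 mm⁴
A = 1.863×10^4 mm²;  r_min = √(I/A) = √(2.761×10^7/1.863×10^4) = 38.50 mm
L_e = K·L = 2 × 6.82 m = 13.64 m = 13640 mm
λ = L_e / r_min = 13640 / 38.50 = 354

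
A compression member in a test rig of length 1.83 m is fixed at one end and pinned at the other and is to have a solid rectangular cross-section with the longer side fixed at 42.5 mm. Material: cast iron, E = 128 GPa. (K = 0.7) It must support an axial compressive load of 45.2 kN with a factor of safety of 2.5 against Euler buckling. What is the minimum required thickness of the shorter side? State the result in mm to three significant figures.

b ≈ 34.6 mm

Required P_cr = n·P = 2.5 × 45.2 = 113.0 kN
L_e = K·L = 0.7 × 1.83 = 1.281 m
Required I = P_cr·L_e²/(π²E) = 1.130×10^5 × 1.281² / (π² × 1.28×10^11) = 1.468×10^-7 m⁴
I_req = 1.468×10^5 mm⁴
Rectangle, weak axis: I_min = h·b³/12 with h = 42.5 mm fixed  ⇒  b = (12I/h)^(1/3) = 34.6 mm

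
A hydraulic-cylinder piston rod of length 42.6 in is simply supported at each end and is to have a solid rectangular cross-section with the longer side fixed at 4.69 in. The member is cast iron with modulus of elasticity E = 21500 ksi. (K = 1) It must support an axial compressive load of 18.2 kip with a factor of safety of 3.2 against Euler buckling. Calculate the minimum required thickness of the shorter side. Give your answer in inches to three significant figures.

Required P_cr = n·P = 3.2 × 18.2 = 58.24 kip
L_e = K·L = 1 × 42.6 = 42.60 in
Required I = P_cr·L_e²/(π²E) = 5.824×10^4 × 42.60² / (π² × 2.15×10^7) = 0.4981 in⁴
Rectangle, weak axis: I_min = h·b³/12 with h = 4.69 in fixed  ⇒  b = (12I/h)^(1/3) = 1.08 in

b ≈ 1.08 in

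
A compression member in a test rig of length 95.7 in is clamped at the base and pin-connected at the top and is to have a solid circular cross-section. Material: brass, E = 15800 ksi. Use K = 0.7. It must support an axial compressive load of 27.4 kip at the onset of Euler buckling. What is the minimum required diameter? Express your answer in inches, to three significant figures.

L_e = K·L = 0.7 × 95.7 = 66.99 in
Required I = P_cr·L_e²/(π²E) = 2.740×10^4 × 66.99² / (π² × 1.58×10^7) = 0.7885 in⁴
Solid circle: I = πd⁴/64  ⇒  d = (64I/π)^(1/4) = (64×0.7885/π)^(1/4) = 2.00 in

d ≈ 2.00 in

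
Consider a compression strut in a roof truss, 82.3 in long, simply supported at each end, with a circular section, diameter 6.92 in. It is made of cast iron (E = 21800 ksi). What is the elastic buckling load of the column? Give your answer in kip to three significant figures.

I = πd⁴/64 = π×6.92⁴/64 = 112.6 in⁴
Effective length L_e = K·L = 1 × 82.3 = 82.30 in
P_cr = π²EI / L_e² = π² × 21800×10³ × 112.6 / 82.30² = 3.576×10^6 lb

P_cr ≈ 3580 kip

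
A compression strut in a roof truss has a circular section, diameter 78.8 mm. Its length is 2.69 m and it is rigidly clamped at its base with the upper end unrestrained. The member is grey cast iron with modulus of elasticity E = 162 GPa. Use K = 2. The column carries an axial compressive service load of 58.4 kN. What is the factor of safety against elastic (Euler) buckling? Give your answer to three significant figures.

n ≈ 1.79

I = πd⁴/64 = π×78.8⁴/64 = 1.893×10^6 mm⁴
I = 1.893×10^6 mm⁴ = 1.893×10^-6 m⁴
Effective length L_e = K·L = 2 × 2.69 = 5.380 m
P_cr = π²EI / L_e² = π² × 162×10⁹ × 1.893×10^-6 / 5.380² = 1.046×10^5 N
Factor of safety n = P_cr / P = 104.55 / 58.4 = 1.79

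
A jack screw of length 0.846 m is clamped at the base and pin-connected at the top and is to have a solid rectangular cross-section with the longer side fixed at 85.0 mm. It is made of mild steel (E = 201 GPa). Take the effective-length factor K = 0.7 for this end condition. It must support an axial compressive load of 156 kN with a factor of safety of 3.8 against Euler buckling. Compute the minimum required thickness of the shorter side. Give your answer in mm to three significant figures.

b ≈ 24.5 mm

Required P_cr = n·P = 3.8 × 156 = 592.8 kN
L_e = K·L = 0.7 × 0.846 = 0.5922 m
Required I = P_cr·L_e²/(π²E) = 5.928×10^5 × 0.5922² / (π² × 2.01×10^11) = 1.048×10^-7 m⁴
I_req = 1.048×10^5 mm⁴
Rectangle, weak axis: I_min = h·b³/12 with h = 85.0 mm fixed  ⇒  b = (12I/h)^(1/3) = 24.5 mm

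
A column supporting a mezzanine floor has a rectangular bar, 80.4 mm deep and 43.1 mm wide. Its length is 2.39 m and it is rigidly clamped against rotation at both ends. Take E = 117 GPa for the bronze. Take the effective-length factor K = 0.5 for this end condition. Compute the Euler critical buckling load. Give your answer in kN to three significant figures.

P_cr ≈ 434 kN

Buckling occurs about the weak axis: I_min = h·b³/12 with b = 43.1 mm (the shorter side).
I_min = 80.4×43.1³/12 = 5.364×10^5 mm⁴
I = 5.364×10^5 mm⁴ = 5.364×10^-7 m⁴
Effective length L_e = K·L = 0.5 × 2.39 = 1.195 m
P_cr = π²EI / L_e² = π² × 117×10⁹ × 5.364×10^-7 / 1.195² = 4.338×10^5 N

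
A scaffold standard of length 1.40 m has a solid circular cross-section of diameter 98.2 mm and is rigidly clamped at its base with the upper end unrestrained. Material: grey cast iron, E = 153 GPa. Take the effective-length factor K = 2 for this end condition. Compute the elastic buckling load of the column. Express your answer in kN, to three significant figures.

I = πd⁴/64 = π×98.2⁴/64 = 4.565×10^6 mm⁴
I = 4.565×10^6 mm⁴ = 4.565×10^-6 m⁴
Effective length L_e = K·L = 2 × 1.40 = 2.800 m
P_cr = π²EI / L_e² = π² × 153×10⁹ × 4.565×10^-6 / 2.800² = 8.792×10^5 N

P_cr ≈ 879 kN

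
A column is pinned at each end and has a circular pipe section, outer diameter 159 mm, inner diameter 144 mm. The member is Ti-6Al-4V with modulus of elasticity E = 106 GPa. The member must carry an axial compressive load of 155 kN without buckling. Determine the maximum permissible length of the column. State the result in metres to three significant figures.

d_o = 159 mm, d_i = 144 mm
I = π(d_o⁴ − d_i⁴)/64 = π(159⁴ − 144.0⁴)/64 = 1.027×10^7 mm⁴
I = 1.027×10^-5 m⁴
At the buckling limit P_cr = P = 1.550×10^5 N
From P_cr = π²EI/(K·L)²:  L = (1/K)·√(π²EI/P_cr) = (1/1)·√(π²×1.06×10^11×1.027×10^-5/1.550×10^5)
L = 8.32 m

L_max ≈ 8.32 m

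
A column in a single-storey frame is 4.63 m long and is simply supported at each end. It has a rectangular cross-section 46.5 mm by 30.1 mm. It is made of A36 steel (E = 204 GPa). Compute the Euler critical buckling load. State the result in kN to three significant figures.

P_cr ≈ 9.93 kN

Buckling occurs about the weak axis: I_min = h·b³/12 with b = 30.1 mm (the shorter side).
I_min = 46.5×30.1³/12 = 1.057×10^5 mm⁴
I = 1.057×10^5 mm⁴ = 1.057×10^-7 m⁴
Effective length L_e = K·L = 1 × 4.63 = 4.630 m
P_cr = π²EI / L_e² = π² × 204×10⁹ × 1.057×10^-7 / 4.630² = 9.925×10^3 N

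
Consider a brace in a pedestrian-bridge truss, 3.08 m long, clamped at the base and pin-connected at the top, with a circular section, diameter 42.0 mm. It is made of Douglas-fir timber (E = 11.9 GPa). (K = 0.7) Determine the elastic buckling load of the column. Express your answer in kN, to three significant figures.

P_cr ≈ 3.86 kN

I = πd⁴/64 = π×42.0⁴/64 = 1.527×10^5 mm⁴
I = 1.527×10^5 mm⁴ = 1.527×10^-7 m⁴
Effective length L_e = K·L = 0.7 × 3.08 = 2.156 m
P_cr = π²EI / L_e² = π² × 11.9×10⁹ × 1.527×10^-7 / 2.156² = 3.859×10^3 N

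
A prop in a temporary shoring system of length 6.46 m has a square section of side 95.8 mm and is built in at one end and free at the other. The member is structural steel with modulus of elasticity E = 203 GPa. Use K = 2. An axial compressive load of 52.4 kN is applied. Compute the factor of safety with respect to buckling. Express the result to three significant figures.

I = a⁴/12 = 95.8⁴/12 = 7.019×10^6 mm⁴
I = 7.019×10^6 mm⁴ = 7.019×10^-6 m⁴
Effective length L_e = K·L = 2 × 6.46 = 12.92 m
P_cr = π²EI / L_e² = π² × 203×10⁹ × 7.019×10^-6 / 12.92² = 8.425×10^4 N
Factor of safety n = P_cr / P = 84.246 / 52.4 = 1.61

n ≈ 1.61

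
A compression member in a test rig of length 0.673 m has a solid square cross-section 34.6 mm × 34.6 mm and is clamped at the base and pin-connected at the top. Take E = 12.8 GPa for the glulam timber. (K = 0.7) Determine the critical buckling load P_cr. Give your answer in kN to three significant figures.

P_cr ≈ 68.0 kN

I = a⁴/12 = 34.6⁴/12 = 1.194×10^5 mm⁴
I = 1.194×10^5 mm⁴ = 1.194×10^-7 m⁴
Effective length L_e = K·L = 0.7 × 0.673 = 0.4711 m
P_cr = π²EI / L_e² = π² × 12.8×10⁹ × 1.194×10^-7 / 0.4711² = 6.798×10^4 N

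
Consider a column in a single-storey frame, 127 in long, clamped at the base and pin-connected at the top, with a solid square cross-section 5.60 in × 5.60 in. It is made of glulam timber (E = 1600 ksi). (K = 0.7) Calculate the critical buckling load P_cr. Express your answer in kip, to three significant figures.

P_cr ≈ 164 kip

I = a⁴/12 = 5.60⁴/12 = 81.95 in⁴
Effective length L_e = K·L = 0.7 × 127 = 88.90 in
P_cr = π²EI / L_e² = π² × 1600×10³ × 81.95 / 88.90² = 1.638×10^5 lb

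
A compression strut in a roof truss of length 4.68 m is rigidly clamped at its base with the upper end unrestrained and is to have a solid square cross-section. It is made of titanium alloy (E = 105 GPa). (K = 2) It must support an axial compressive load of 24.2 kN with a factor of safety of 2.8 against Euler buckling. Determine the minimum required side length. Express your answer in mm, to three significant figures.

a ≈ 91.1 mm

Required P_cr = n·P = 2.8 × 24.2 = 67.76 kN
L_e = K·L = 2 × 4.68 = 9.360 m
Required I = P_cr·L_e²/(π²E) = 6.776×10^4 × 9.360² / (π² × 1.05×10^11) = 5.728×10^-6 m⁴
I_req = 5.728×10^6 mm⁴
Solid square: I = a⁴/12  ⇒  a = (12I)^(1/4) = (12×5.728×10^6)^(1/4) = 91.1 mm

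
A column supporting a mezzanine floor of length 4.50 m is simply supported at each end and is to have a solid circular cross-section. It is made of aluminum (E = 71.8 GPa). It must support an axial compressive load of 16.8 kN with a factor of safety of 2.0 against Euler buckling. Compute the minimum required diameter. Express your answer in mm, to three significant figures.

d ≈ 66.5 mm

Required P_cr = n·P = 2.0 × 16.8 = 33.60 kN
L_e = K·L = 1 × 4.50 = 4.500 m
Required I = P_cr·L_e²/(π²E) = 3.360×10^4 × 4.500² / (π² × 7.18×10^10) = 9.602×10^-7 m⁴
I_req = 9.602×10^5 mm⁴
Solid circle: I = πd⁴/64  ⇒  d = (64I/π)^(1/4) = (64×9.602×10^5/π)^(1/4) = 66.5 mm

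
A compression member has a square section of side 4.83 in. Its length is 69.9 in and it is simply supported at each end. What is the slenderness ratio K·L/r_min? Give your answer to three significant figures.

For a square r = a/√12 = 4.83/√12 = 1.394 in
L_e = K·L = 1 × 69.9 = 69.90 in
λ = L_e / r_min = 69.900 / 1.394 = 50.1

λ ≈ 50.1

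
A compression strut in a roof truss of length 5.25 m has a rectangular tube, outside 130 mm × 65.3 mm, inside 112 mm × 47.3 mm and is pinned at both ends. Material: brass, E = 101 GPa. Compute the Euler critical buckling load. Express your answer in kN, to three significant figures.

Weak-axis I_min = (h_o·b_o³ − h_i·b_i³)/12 with b_o = 65.3, b_i = 47.30 mm (shorter outer/inner sides).
I_min = (130×65.3³ − 112.0×47.30³)/12 = 2.029×10^6 mm⁴
I = 2.029×10^6 mm⁴ = 2.029×10^-6 m⁴
Effective length L_e = K·L = 1 × 5.25 = 5.250 m
P_cr = π²EI / L_e² = π² × 101×10⁹ × 2.029×10^-6 / 5.250² = 7.337×10^4 N

P_cr ≈ 73.4 kN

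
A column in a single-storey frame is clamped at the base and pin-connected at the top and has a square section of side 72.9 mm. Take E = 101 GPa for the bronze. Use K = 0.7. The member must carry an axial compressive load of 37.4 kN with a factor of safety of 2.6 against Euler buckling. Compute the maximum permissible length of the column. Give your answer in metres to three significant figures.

I = a⁴/12 = 72.9⁴/12 = 2.354×10^6 mm⁴
I = 2.354×10^-6 m⁴
Required critical load P_cr = n·P = 2.6 × 37.4 = 97.24 kN = 9.724×10^4 N
From P_cr = π²EI/(K·L)²:  L = (1/K)·√(π²EI/P_cr) = (1/0.7)·√(π²×1.01×10^11×2.354×10^-6/9.724×10^4)
L = 7.02 m

L_max ≈ 7.02 m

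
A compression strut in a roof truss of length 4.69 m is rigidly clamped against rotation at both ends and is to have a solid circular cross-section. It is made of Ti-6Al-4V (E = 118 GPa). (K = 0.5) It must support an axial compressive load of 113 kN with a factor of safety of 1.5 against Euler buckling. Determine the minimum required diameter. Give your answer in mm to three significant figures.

Required P_cr = n·P = 1.5 × 113 = 169.5 kN
L_e = K·L = 0.5 × 4.69 = 2.345 m
Required I = P_cr·L_e²/(π²E) = 1.695×10^5 × 2.345² / (π² × 1.18×10^11) = 8.003×10^-7 m⁴
I_req = 8.003×10^5 mm⁴
Solid circle: I = πd⁴/64  ⇒  d = (64I/π)^(1/4) = (64×8.003×10^5/π)^(1/4) = 63.5 mm

d ≈ 63.5 mm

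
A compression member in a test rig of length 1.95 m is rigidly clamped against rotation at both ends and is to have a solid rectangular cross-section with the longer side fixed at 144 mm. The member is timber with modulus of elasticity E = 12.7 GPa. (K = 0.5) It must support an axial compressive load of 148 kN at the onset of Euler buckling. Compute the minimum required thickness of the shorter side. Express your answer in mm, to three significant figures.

b ≈ 45.4 mm

L_e = K·L = 0.5 × 1.95 = 0.9750 m
Required I = P_cr·L_e²/(π²E) = 1.480×10^5 × 0.9750² / (π² × 1.27×10^10) = 1.122×10^-6 m⁴
I_req = 1.122×10^6 mm⁴
Rectangle, weak axis: I_min = h·b³/12 with h = 144 mm fixed  ⇒  b = (12I/h)^(1/3) = 45.4 mm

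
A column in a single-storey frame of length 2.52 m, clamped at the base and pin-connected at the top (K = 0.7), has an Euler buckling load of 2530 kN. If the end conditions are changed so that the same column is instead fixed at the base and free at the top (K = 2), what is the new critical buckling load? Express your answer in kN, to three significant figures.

P_cr ∝ 1/K², so P_cr,new = P_cr,old × (K_old/K_new)² = 2530 × (0.7/2)²
= 2530 × 0.1225 = 310 kN

P_cr ≈ 310 kN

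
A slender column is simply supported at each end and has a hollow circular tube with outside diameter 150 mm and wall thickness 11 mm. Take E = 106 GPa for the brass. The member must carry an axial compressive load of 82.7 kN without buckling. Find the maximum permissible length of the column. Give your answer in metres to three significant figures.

Inner diameter d_i = 150 − 2×11 = 128.0 mm
I = π(d_o⁴ − d_i⁴)/64 = π(150⁴ − 128.0⁴)/64 = 1.167×10^7 mm⁴
I = 1.167×10^-5 m⁴
At the buckling limit P_cr = P = 8.270×10^4 N
From P_cr = π²EI/(K·L)²:  L = (1/K)·√(π²EI/P_cr) = (1/1)·√(π²×1.06×10^11×1.167×10^-5/8.270×10^4)
L = 12.2 m

L_max ≈ 12.2 m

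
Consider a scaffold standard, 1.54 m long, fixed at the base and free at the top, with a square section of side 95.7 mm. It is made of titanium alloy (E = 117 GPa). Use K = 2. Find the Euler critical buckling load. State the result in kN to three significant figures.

I = a⁴/12 = 95.7⁴/12 = 6.990×10^6 mm⁴
I = 6.990×10^6 mm⁴ = 6.990×10^-6 m⁴
Effective length L_e = K·L = 2 × 1.54 = 3.080 m
P_cr = π²EI / L_e² = π² × 117×10⁹ × 6.990×10^-6 / 3.080² = 8.508×10^5 N

P_cr ≈ 851 kN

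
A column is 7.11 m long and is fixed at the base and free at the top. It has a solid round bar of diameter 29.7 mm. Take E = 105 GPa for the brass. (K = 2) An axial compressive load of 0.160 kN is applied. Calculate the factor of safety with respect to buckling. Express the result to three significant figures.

I = πd⁴/64 = π×29.7⁴/64 = 3.819×10^4 mm⁴
I = 3.819×10^4 mm⁴ = 3.819×10^-8 m⁴
Effective length L_e = K·L = 2 × 7.11 = 14.22 m
P_cr = π²EI / L_e² = π² × 105×10⁹ × 3.819×10^-8 / 14.22² = 195.7 N
Factor of safety n = P_cr / P = 0.19574 / 0.160 = 1.22

n ≈ 1.22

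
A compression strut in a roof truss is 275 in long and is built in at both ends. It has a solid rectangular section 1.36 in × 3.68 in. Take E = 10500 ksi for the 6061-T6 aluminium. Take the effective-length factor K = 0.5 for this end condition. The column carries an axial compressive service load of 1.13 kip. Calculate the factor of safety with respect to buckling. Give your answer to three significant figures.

Buckling occurs about the weak axis: I_min = h·b³/12 with b = 1.36 in (the shorter side).
I_min = 3.68×1.36³/12 = 0.7714 in⁴
Effective length L_e = K·L = 0.5 × 275 = 137.5 in
P_cr = π²EI / L_e² = π² × 10500×10³ × 0.7714 / 137.5² = 4.228×10^3 lb
Factor of safety n = P_cr / P = 4.2283 / 1.13 = 3.74

n ≈ 3.74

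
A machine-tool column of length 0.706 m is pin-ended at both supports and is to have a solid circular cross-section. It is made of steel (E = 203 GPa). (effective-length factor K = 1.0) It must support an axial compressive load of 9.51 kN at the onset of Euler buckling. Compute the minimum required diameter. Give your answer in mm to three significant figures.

d ≈ 14.8 mm

L_e = K·L = 1 × 0.706 = 0.7060 m
Required I = P_cr·L_e²/(π²E) = 9.510×10^3 × 0.7060² / (π² × 2.03×10^11) = 2.366×10^-9 m⁴
I_req = 2.366×10^3 mm⁴
Solid circle: I = πd⁴/64  ⇒  d = (64I/π)^(1/4) = (64×2.366×10^3/π)^(1/4) = 14.8 mm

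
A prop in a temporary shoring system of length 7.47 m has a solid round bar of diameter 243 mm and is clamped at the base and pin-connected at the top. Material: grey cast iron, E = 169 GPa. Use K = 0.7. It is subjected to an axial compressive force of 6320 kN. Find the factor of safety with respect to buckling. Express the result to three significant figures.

I = πd⁴/64 = π×243⁴/64 = 1.712×10^8 mm⁴
I = 1.712×10^8 mm⁴ = 1.712×10^-4 m⁴
Effective length L_e = K·L = 0.7 × 7.47 = 5.229 m
P_cr = π²EI / L_e² = π² × 169×10⁹ × 1.712×10^-4 / 5.229² = 1.044×10^7 N
Factor of safety n = P_cr / P = 10441 / 6320 = 1.65

n ≈ 1.65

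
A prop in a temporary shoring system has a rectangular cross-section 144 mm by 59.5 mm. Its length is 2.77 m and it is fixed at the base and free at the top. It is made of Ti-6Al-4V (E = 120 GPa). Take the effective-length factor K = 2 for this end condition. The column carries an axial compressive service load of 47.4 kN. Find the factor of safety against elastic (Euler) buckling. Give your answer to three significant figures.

Buckling occurs about the weak axis: I_min = h·b³/12 with b = 59.5 mm (the shorter side).
I_min = 144×59.5³/12 = 2.528×10^6 mm⁴
I = 2.528×10^6 mm⁴ = 2.528×10^-6 m⁴
Effective length L_e = K·L = 2 × 2.77 = 5.540 m
P_cr = π²EI / L_e² = π² × 120×10⁹ × 2.528×10^-6 / 5.540² = 9.754×10^4 N
Factor of safety n = P_cr / P = 97.542 / 47.4 = 2.06

n ≈ 2.06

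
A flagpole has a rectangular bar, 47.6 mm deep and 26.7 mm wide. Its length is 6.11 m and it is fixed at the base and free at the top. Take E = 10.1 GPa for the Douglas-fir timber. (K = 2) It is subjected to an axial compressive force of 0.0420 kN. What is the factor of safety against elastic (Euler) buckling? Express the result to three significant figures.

n ≈ 1.20

Buckling occurs about the weak axis: I_min = h·b³/12 with b = 26.7 mm (the shorter side).
I_min = 47.6×26.7³/12 = 7.550×10^4 mm⁴
I = 7.550×10^4 mm⁴ = 7.550×10^-8 m⁴
Effective length L_e = K·L = 2 × 6.11 = 12.22 m
P_cr = π²EI / L_e² = π² × 10.1×10⁹ × 7.550×10^-8 / 12.22² = 50.40 N
Factor of safety n = P_cr / P = 0.050401 / 0.0420 = 1.20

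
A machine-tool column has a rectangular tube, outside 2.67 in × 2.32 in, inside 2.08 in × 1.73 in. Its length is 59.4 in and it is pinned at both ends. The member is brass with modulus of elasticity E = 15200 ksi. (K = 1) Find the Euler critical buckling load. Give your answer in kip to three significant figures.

Weak-axis I_min = (h_o·b_o³ − h_i·b_i³)/12 with b_o = 2.32, b_i = 1.730 in (shorter outer/inner sides).
I_min = (2.67×2.32³ − 2.080×1.730³)/12 = 1.881 in⁴
Effective length L_e = K·L = 1 × 59.4 = 59.40 in
P_cr = π²EI / L_e² = π² × 15200×10³ × 1.881 / 59.40² = 7.997×10^4 lb

P_cr ≈ 80.0 kip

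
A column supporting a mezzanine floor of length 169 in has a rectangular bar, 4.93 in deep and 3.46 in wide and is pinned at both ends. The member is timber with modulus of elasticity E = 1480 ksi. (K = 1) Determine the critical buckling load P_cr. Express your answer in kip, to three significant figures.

P_cr ≈ 8.70 kip

Buckling occurs about the weak axis: I_min = h·b³/12 with b = 3.46 in (the shorter side).
I_min = 4.93×3.46³/12 = 17.02 in⁴
Effective length L_e = K·L = 1 × 169 = 169.0 in
P_cr = π²EI / L_e² = π² × 1480×10³ × 17.02 / 169.0² = 8.703×10^3 lb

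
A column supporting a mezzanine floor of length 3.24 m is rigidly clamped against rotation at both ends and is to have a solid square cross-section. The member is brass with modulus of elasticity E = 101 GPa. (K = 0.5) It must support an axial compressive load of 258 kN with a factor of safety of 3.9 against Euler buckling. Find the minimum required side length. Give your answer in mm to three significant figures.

a ≈ 75.1 mm

Required P_cr = n·P = 3.9 × 258 = 1006 kN
L_e = K·L = 0.5 × 3.24 = 1.620 m
Required I = P_cr·L_e²/(π²E) = 1.006×10^6 × 1.620² / (π² × 1.01×10^11) = 2.649×10^-6 m⁴
I_req = 2.649×10^6 mm⁴
Solid square: I = a⁴/12  ⇒  a = (12I)^(1/4) = (12×2.649×10^6)^(1/4) = 75.1 mm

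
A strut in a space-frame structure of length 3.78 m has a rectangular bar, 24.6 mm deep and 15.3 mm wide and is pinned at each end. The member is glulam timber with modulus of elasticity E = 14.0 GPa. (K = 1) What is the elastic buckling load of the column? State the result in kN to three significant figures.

P_cr ≈ 0.0710 kN

Buckling occurs about the weak axis: I_min = h·b³/12 with b = 15.3 mm (the shorter side).
I_min = 24.6×15.3³/12 = 7.342×10^3 mm⁴
I = 7.342×10^3 mm⁴ = 7.342×10^-9 m⁴
Effective length L_e = K·L = 1 × 3.78 = 3.780 m
P_cr = π²EI / L_e² = π² × 14.0×10⁹ × 7.342×10^-9 / 3.780² = 71.00 N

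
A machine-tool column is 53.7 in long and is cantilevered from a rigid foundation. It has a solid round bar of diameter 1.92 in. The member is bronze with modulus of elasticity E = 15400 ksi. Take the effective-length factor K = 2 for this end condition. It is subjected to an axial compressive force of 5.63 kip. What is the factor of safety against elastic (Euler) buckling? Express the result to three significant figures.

I = πd⁴/64 = π×1.92⁴/64 = 0.6671 in⁴
Effective length L_e = K·L = 2 × 53.7 = 107.4 in
P_cr = π²EI / L_e² = π² × 15400×10³ × 0.6671 / 107.4² = 8.790×10^3 lb
Factor of safety n = P_cr / P = 8.7900 / 5.63 = 1.56

n ≈ 1.56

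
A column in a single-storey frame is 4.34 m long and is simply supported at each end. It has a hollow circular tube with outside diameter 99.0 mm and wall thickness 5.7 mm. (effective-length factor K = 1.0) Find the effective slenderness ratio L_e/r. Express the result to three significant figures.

λ ≈ 131

Inner diameter d_i = 99.0 − 2×5.7 = 87.60 mm
I = π(d_o⁴ − d_i⁴)/64 = π(99.0⁴ − 87.60⁴)/64 = 1.825×10^6 mm⁴
A = 1.671×10^3 mm²;  r_min = √(I/A) = √(1.825×10^6/1.671×10^3) = 33.05 mm
L_e = K·L = 1 × 4.34 m = 4.340 m = 4340.0 mm
λ = L_e / r_min = 4340.0 / 33.05 = 131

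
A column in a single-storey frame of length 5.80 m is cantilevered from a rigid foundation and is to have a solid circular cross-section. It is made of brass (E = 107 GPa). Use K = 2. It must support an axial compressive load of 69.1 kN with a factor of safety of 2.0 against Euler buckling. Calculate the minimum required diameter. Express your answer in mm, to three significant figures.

d ≈ 138 mm

Required P_cr = n·P = 2.0 × 69.1 = 138.2 kN
L_e = K·L = 2 × 5.80 = 11.60 m
Required I = P_cr·L_e²/(π²E) = 1.382×10^5 × 11.60² / (π² × 1.07×10^11) = 1.761×10^-5 m⁴
I_req = 1.761×10^7 mm⁴
Solid circle: I = πd⁴/64  ⇒  d = (64I/π)^(1/4) = (64×1.761×10^7/π)^(1/4) = 138 mm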